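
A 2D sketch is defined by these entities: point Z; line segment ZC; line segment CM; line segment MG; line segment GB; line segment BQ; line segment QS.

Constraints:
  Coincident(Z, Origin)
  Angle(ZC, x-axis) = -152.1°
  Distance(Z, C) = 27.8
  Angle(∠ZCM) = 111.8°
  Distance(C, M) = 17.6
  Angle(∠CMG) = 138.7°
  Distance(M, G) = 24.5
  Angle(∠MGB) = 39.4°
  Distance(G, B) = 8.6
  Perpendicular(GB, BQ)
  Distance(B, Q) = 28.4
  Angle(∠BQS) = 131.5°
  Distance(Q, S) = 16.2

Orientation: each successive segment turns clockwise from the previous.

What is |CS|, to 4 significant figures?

46.78

Z is at the origin; ZC runs at -152.1° with length 27.8, so C = (-24.57, -13.01). ∠ZCM = 111.8° gives CM at 139.7° from the x-axis; with |CM| = 17.6, M = (-37.99, -1.625). ∠CMG = 138.7° gives MG at 98.40° from the x-axis; with |MG| = 24.5, G = (-41.57, 22.61). ∠MGB = 39.4° gives GB at -42.20° from the x-axis; with |GB| = 8.6, B = (-35.20, 16.84). GB is perpendicular to BQ, so BQ runs at -132.2°; with |BQ| = 28.4, Q = (-54.28, -4.203). ∠BQS = 131.5° gives QS at 179.3° from the x-axis; with |QS| = 16.2, S = (-70.48, -4.006). Then |CS| = |S − C| = 46.78.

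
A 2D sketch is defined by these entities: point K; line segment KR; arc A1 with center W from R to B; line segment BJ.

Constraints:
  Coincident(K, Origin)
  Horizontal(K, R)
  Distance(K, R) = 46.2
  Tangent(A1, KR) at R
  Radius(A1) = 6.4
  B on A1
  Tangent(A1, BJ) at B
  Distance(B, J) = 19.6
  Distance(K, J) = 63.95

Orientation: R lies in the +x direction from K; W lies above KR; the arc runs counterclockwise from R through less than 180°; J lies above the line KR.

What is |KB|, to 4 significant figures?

52.14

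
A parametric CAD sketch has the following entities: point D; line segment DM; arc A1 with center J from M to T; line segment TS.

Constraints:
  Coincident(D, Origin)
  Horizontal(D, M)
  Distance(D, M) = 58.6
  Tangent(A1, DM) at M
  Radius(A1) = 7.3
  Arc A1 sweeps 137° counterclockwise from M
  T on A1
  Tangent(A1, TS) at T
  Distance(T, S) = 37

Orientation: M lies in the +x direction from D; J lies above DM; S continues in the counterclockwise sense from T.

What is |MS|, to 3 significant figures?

43.8

D is at the origin; D and M share the same y with |DM| = 58.6 and M on the +x side, so M = (58.6, 0.00). Since A1 is tangent to DM there, JM ⟂ DM, so J = M + (0, 7.3) = (58.6, 7.30). On A1, M sits at bearing -90° from J; a 137° counterclockwise sweep puts T at bearing 47°, so T = J + 7.3·(cos 47°, sin 47°) = (63.6, 12.6). The tangent condition forces JT to be normal to TS, so TS runs along (−sin 47°, cos 47°); with |TS| = 37.0, S = (36.5, 37.9). Then |MS| = |S − M| = 43.8.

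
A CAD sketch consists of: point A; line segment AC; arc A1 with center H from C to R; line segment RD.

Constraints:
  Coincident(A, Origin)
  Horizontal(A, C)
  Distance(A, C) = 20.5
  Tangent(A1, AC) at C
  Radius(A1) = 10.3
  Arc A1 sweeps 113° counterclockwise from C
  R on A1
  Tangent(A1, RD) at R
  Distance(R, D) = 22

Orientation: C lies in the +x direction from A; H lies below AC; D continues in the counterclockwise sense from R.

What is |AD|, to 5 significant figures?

39.752

A is at the origin; AC is horizontal with |AC| = 20.5 and C on the +x side, so C = (20.500, 0.0000). A1 meets AC tangentially, so HC is at right angles to AC, so H = C + (0, -10.3) = (20.500, -10.300). On A1, C sits at bearing 90° from H; a 113° counterclockwise sweep puts R at bearing 203°, so R = H + 10.3·(cos 203°, sin 203°) = (11.019, -14.325). Since A1 is tangent to RD there, HR ⟂ RD, so RD runs along (−sin 203°, cos 203°); with |RD| = 22.0, D = (19.615, -34.576). Then |AD| = |D − A| = 39.752.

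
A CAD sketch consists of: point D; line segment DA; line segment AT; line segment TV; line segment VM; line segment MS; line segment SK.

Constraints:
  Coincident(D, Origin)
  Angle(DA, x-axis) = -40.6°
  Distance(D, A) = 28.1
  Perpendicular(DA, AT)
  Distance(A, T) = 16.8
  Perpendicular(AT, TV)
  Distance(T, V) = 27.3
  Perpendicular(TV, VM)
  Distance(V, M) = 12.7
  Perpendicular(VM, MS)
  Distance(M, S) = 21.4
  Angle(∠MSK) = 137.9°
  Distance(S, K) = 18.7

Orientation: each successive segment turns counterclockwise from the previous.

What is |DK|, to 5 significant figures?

39.726

D is at the origin; DA runs at -40.6° with length 28.1, so A = (21.336, -18.287). The perpendicularity gives AT at right angles to DA, so AT runs at 49.400°; with |AT| = 16.8, T = (32.269, -5.5310). The perpendicularity gives TV at right angles to AT, so TV runs at 139.40°; with |TV| = 27.3, V = (11.540, 12.235). TV is perpendicular to VM, so VM runs at -130.60°; with |VM| = 12.7, M = (3.2756, 2.5924). VM is perpendicular to MS, so MS runs at -40.600°; with |MS| = 21.4, S = (19.524, -11.334). ∠MSK = 137.9° gives SK at 1.5000° from the x-axis; with |SK| = 18.7, K = (38.218, -10.845). Then |DK| = |K − D| = 39.726.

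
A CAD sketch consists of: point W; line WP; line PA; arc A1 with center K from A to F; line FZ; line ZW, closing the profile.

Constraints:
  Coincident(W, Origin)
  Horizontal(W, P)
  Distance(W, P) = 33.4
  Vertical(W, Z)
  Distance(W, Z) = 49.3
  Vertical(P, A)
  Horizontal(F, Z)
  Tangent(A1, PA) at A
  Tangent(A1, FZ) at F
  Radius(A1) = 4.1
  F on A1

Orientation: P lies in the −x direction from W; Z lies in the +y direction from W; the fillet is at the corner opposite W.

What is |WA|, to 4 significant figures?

56.20

The virtual corner opposite W is at (-33.40, 49.30). Tangency of A1 to PA means the radius KA is perpendicular to PA and tangency of A1 to FZ means the radius KF is perpendicular to FZ, with radius 4.1, so the center K sits 4.1 in from both sides at K = (-29.30, 45.20). That places the tangent points at A = (-33.40, 45.20) on PA and F = (-29.30, 49.30) on FZ. Then |WA| = |A − W| = 56.20.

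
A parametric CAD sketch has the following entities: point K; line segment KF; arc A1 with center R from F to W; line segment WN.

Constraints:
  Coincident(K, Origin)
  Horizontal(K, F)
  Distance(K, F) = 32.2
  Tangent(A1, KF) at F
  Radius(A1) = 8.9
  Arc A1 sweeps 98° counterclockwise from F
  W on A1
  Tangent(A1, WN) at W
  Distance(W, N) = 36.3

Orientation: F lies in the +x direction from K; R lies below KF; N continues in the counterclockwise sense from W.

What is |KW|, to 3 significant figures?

25.5

K is at the origin; KF is horizontal with |KF| = 32.2 and F on the +x side, so F = (32.2, 0.00). Since A1 is tangent to KF there, RF ⟂ KF, so R = F + (0, -8.9) = (32.2, -8.90). On A1, F sits at bearing 90° from R; a 98° counterclockwise sweep puts W at bearing 188°, so W = R + 8.9·(cos 188°, sin 188°) = (23.4, -10.1). Then |KW| = |W − K| = 25.5.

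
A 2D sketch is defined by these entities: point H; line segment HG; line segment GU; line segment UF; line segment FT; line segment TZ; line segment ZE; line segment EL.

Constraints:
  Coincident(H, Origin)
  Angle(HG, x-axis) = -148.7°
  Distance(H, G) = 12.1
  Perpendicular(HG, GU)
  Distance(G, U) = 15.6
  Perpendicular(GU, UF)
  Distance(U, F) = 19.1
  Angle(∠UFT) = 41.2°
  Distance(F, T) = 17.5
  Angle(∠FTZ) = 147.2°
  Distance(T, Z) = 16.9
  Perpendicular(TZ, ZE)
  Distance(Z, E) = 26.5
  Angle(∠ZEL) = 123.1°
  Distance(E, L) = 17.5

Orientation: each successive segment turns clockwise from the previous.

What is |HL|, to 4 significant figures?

41.71

H is at the origin; HG runs at -148.7° with length 12.1, so G = (-10.34, -6.286). The perpendicularity gives GU at right angles to HG, so GU runs at 121.3°; with |GU| = 15.6, U = (-18.44, 7.043). The perpendicularity gives UF at right angles to GU, so UF runs at 31.30°; with |UF| = 19.1, F = (-2.123, 16.97). ∠UFT = 41.2° gives FT at -107.5° from the x-axis; with |FT| = 17.5, T = (-7.386, 0.2761). ∠FTZ = 147.2° gives TZ at -140.3° from the x-axis; with |TZ| = 16.9, Z = (-20.39, -10.52). TZ ⟂ ZE, so ZE runs at 129.7°; with |ZE| = 26.5, E = (-37.32, 9.870). ∠ZEL = 123.1° gives EL at 72.80° from the x-axis; with |EL| = 17.5, L = (-32.14, 26.59). Then |HL| = |L − H| = 41.71.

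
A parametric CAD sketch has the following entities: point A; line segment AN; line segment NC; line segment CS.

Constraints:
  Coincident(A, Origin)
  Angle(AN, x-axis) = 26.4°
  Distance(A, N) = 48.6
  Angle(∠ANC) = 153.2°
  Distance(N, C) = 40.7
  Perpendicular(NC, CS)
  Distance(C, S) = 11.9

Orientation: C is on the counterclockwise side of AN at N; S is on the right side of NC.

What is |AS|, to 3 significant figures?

90.6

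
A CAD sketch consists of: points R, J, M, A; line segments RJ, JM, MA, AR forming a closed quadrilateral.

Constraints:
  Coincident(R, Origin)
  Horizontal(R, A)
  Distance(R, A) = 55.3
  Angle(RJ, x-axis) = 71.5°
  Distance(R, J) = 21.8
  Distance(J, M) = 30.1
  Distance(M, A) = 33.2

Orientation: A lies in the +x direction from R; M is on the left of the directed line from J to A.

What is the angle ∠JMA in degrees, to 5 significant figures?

112.35°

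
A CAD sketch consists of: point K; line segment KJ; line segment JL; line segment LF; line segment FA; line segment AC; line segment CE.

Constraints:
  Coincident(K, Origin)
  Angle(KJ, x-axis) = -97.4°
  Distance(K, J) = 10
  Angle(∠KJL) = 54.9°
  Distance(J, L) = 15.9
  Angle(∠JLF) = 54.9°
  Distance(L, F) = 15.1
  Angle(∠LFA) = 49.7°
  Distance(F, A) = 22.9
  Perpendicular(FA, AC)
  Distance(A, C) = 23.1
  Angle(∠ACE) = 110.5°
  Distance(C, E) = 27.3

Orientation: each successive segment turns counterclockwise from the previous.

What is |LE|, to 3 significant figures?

24.5

K is at the origin; KJ runs at -97.4° with length 10.0, so J = (-1.29, -9.92). ∠KJL = 54.9° gives JL at 27.7° from the x-axis; with |JL| = 15.9, L = (12.8, -2.53). ∠JLF = 54.9° gives LF at 153° from the x-axis; with |LF| = 15.1, F = (-0.640, 4.38). ∠LFA = 49.7° gives FA at -76.9° from the x-axis; with |FA| = 22.9, A = (4.55, -17.9). FA is perpendicular to AC, so AC runs at 13.1°; with |AC| = 23.1, C = (27.0, -12.7). ∠ACE = 110.5° gives CE at 82.6° from the x-axis; with |CE| = 27.3, E = (30.6, 14.4). Then |LE| = |E − L| = 24.5.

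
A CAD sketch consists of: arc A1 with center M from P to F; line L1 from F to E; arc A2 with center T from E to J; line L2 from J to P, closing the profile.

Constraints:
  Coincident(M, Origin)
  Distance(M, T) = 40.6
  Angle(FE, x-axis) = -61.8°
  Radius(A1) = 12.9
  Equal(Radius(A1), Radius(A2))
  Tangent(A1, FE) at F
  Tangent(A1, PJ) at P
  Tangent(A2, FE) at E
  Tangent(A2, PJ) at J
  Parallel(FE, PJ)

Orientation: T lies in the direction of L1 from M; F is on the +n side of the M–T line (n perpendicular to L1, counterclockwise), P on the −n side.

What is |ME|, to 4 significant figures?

42.60

The slot axis is L1's direction at -61.8°, so u = (cos -61.8°, sin -61.8°) = (0.4726, -0.8813) and n = (−sin -61.8°, cos -61.8°) = (0.8813, 0.4726). M is at the origin and T lies 40.6 along u from M, so T = 40.6·u = (19.19, -35.78). Tangency of A1 to both parallel lines with radius 12.9 puts F and P at M ± 12.9·n: F = (11.37, 6.096), P = (-11.37, -6.096). Equal radii place E and J the same way about T: E = T + 12.9·n = (30.55, -29.69), J = T − 12.9·n = (7.817, -41.88). Then |ME| = |E − M| = 42.60.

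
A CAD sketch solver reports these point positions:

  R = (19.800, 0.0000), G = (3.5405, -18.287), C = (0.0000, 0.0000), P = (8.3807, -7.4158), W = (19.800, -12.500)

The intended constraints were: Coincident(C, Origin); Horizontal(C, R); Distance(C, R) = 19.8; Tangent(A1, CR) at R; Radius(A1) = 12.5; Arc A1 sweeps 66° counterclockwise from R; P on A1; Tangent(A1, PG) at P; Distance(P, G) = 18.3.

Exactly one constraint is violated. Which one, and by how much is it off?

Distance(P, G) = 18.3 — off by 6.40.

C = (0.00, 0.00) ✓; C.y = 0.00, R.y = 0.00 ✓; |CR| = 19.80 ✓; ∠(WR, RC) = 90.00° ✓; |WR| = 12.50 ✓; bearing(W→P) − bearing(W→R) = 66.00° ✓; |WP| = 12.50 ✓; ∠(WP, PG) = 90.00° ✓; |PG| = 11.90 ✗.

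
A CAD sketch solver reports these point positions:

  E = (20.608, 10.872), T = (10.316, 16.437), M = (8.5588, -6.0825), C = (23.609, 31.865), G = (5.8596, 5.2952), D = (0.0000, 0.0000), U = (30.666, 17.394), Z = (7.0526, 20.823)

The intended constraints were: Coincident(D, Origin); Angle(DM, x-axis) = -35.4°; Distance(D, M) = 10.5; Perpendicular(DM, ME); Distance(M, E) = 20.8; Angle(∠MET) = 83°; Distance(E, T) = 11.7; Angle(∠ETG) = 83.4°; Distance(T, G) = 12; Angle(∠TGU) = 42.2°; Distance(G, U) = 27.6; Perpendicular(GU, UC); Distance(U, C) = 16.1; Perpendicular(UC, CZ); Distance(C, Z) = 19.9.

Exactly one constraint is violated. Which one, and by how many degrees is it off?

Perpendicular(UC, CZ) — off by 7.70°.

D = (0.00, 0.00) ✓; DM at -35.40° ✓; |DM| = 10.50 ✓; ∠(DM, ME) = 90.00° ✓; |ME| = 20.80 ✓; ∠MET = 83.00° ✓; |ET| = 11.70 ✓; ∠ETG = 83.40° ✓; |TG| = 12.00 ✓; ∠TGU = 42.20° ✓; |GU| = 27.60 ✓; ∠(GU, UC) = 90.00° ✓; |UC| = 16.10 ✓; ∠(UC, CZ) = 97.70° ✗; |CZ| = 19.90 ✓.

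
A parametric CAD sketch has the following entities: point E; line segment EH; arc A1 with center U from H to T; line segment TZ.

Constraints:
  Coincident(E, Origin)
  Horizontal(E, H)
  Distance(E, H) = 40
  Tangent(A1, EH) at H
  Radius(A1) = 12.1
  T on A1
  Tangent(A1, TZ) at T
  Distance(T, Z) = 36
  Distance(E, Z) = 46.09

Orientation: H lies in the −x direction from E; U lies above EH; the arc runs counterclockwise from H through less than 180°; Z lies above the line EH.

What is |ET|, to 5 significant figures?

29.693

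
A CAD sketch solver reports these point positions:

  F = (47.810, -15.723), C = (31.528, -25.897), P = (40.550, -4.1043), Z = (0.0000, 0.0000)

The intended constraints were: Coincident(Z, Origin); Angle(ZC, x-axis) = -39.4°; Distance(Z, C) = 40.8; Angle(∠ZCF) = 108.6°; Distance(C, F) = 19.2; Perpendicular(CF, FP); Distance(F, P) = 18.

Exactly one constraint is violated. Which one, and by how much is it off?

Distance(F, P) = 18 — off by 4.30.

Z = (0.00, 0.00) ✓; ZC at -39.40° ✓; |ZC| = 40.80 ✓; ∠ZCF = 108.6° ✓; |CF| = 19.20 ✓; ∠(CF, FP) = 90.00° ✓; |FP| = 13.70 ✗.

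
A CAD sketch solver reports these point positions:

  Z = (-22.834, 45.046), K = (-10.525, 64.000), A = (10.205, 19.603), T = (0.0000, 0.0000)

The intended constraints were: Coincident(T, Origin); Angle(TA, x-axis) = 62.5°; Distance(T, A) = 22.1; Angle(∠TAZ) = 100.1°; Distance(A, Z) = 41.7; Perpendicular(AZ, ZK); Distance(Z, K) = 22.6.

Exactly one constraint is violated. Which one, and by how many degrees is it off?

Perpendicular(AZ, ZK) — off by 4.60°.

T = (0.00, 0.00) ✓; TA at 62.50° ✓; |TA| = 22.10 ✓; ∠TAZ = 100.1° ✓; |AZ| = 41.70 ✓; ∠(AZ, ZK) = 85.40° ✗; |ZK| = 22.60 ✓.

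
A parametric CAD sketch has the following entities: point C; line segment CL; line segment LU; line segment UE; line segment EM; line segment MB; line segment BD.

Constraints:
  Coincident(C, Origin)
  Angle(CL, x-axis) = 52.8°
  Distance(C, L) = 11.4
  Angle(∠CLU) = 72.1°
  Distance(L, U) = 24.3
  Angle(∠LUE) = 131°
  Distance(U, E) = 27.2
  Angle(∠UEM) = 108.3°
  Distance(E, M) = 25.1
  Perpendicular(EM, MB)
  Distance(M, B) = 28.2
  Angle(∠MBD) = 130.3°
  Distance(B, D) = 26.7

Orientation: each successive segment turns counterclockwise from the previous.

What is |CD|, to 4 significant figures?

9.888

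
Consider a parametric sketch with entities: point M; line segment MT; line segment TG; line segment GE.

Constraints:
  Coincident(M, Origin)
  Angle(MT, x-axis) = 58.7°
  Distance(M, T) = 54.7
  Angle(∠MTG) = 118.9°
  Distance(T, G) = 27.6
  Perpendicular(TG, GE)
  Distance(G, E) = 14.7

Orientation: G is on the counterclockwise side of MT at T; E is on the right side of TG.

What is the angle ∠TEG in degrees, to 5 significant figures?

61.960°

∠MTG = 118.9°, so TG runs at 58.7° + (180° − 118.9°) = 119.80° from the x-axis; with |TG| = 27.6, G = T + 27.6·(cos 119.80°, sin 119.80°) = (14.701, 70.689). The perpendicularity gives GE at right angles to TG; with |GE| = 14.7 on the right of TG, E = G + 14.7·(0.86777, 0.49697) = (27.457, 77.995). Then cos ∠TEG = ET·EG / (|ET||EG|), giving 61.960°.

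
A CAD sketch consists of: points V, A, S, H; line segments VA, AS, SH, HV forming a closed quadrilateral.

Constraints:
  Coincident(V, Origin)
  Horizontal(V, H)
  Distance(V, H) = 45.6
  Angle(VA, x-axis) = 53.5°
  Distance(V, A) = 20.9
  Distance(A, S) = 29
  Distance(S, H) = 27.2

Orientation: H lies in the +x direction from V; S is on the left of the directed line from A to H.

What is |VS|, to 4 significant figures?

47.80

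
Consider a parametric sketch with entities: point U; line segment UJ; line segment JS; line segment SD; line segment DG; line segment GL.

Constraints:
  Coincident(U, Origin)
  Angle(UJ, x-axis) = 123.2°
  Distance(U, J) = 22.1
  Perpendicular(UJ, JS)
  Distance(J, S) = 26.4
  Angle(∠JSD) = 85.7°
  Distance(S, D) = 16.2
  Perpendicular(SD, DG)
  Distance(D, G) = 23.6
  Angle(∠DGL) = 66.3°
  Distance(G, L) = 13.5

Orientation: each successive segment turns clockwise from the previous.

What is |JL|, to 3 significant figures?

8.36

U is at the origin; UJ runs at 123.2° with length 22.1, so J = (-12.1, 18.5). UJ is perpendicular to JS, so JS runs at 33.2°; with |JS| = 26.4, S = (9.99, 32.9). ∠JSD = 85.7° gives SD at -61.1° from the x-axis; with |SD| = 16.2, D = (17.8, 18.8). SD ⟂ DG, so DG runs at -151°; with |DG| = 23.6, G = (-2.84, 7.36). ∠DGL = 66.3° gives GL at 95.2° from the x-axis; with |GL| = 13.5, L = (-4.07, 20.8). Then |JL| = |L − J| = 8.36.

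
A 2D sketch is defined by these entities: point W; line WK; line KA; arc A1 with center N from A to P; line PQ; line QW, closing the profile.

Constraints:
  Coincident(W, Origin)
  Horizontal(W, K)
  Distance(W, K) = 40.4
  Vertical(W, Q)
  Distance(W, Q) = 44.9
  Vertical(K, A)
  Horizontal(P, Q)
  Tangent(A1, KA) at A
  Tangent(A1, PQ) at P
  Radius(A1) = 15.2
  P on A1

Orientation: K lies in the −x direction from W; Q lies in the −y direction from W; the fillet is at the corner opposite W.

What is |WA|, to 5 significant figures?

50.142

The virtual corner opposite W is at (-40.400, -44.900). Since A1 is tangent to KA there, NA ⟂ KA and A1 meets PQ tangentially, so NP is at right angles to PQ, with radius 15.2, so the center N sits 15.2 in from both sides at N = (-25.200, -29.700). That places the tangent points at A = (-40.400, -29.700) on KA and P = (-25.200, -44.900) on PQ. Then |WA| = |A − W| = 50.142.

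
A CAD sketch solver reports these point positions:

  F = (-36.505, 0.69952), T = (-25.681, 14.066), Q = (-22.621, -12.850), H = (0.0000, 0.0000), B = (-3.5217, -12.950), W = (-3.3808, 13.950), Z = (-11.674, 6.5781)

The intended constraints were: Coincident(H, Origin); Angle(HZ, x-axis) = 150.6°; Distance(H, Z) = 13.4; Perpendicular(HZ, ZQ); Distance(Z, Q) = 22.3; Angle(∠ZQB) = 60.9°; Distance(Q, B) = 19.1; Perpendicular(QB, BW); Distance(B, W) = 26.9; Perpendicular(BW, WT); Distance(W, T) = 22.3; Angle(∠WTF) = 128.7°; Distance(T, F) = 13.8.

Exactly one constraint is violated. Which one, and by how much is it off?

Distance(T, F) = 13.8 — off by 3.40.

H = (0.00, 0.00) ✓; HZ at 150.6° ✓; |HZ| = 13.40 ✓; ∠(HZ, ZQ) = 90.00° ✓; |ZQ| = 22.30 ✓; ∠ZQB = 60.90° ✓; |QB| = 19.10 ✓; ∠(QB, BW) = 90.00° ✓; |BW| = 26.90 ✓; ∠(BW, WT) = 90.00° ✓; |WT| = 22.30 ✓; ∠WTF = 128.7° ✓; |TF| = 17.20 ✗.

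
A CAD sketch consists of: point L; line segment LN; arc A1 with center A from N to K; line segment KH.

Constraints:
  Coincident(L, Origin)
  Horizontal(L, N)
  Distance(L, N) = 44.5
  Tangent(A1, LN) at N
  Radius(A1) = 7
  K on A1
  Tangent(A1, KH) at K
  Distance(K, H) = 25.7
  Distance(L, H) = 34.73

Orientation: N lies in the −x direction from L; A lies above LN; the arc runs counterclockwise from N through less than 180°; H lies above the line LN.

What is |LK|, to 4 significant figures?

38.78

Checks: L.y = 0.00, N.y = 0.00 ✓; |AK| = 7.000 ✓; ∠(AK, KH) = 90.00° ✓; |KH| = 25.70 ✓; |LH| = 34.73 ✓.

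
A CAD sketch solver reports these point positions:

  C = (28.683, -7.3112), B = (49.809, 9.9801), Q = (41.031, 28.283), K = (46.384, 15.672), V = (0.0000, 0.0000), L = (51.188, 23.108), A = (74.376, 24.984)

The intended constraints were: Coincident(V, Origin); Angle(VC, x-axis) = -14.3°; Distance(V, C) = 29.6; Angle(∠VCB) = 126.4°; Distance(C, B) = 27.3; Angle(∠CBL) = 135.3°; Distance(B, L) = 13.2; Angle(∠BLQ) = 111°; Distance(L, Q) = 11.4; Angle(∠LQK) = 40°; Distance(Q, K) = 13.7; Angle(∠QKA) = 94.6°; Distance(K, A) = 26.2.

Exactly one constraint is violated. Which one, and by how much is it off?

Distance(K, A) = 26.2 — off by 3.30.

V = (0.00, 0.00) ✓; VC at -14.30° ✓; |VC| = 29.60 ✓; ∠VCB = 126.4° ✓; |CB| = 27.30 ✓; ∠CBL = 135.3° ✓; |BL| = 13.20 ✓; ∠BLQ = 111.0° ✓; |LQ| = 11.40 ✓; ∠LQK = 40.00° ✓; |QK| = 13.70 ✓; ∠QKA = 94.60° ✓; |KA| = 29.50 ✗.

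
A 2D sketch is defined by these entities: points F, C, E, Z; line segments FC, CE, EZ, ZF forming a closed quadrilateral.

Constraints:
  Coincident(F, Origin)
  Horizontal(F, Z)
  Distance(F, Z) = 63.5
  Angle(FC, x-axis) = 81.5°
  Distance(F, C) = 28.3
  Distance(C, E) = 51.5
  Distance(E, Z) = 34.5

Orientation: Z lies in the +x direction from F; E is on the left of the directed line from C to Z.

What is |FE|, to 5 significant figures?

64.744

Checks: |CE| = 51.50 ✓; |EZ| = 34.50 ✓.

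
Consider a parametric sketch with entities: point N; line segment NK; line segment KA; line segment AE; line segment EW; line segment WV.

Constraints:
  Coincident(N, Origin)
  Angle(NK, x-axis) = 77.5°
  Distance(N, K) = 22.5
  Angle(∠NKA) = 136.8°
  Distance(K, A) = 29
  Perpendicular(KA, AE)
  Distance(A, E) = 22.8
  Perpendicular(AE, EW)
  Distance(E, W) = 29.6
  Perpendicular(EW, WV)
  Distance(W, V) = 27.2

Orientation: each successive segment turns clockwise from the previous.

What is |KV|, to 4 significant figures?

4.441

N is at the origin; NK runs at 77.5° with length 22.5, so K = (4.870, 21.97). ∠NKA = 136.8° gives KA at 34.30° from the x-axis; with |KA| = 29.0, A = (28.83, 38.31). KA ⟂ AE, so AE runs at -55.70°; with |AE| = 22.8, E = (41.68, 19.47). The perpendicularity gives EW at right angles to AE, so EW runs at -145.7°; with |EW| = 29.6, W = (17.22, 2.794). The perpendicularity gives WV at right angles to EW, so WV runs at 124.3°; with |WV| = 27.2, V = (1.895, 25.26). Then |KV| = |V − K| = 4.441.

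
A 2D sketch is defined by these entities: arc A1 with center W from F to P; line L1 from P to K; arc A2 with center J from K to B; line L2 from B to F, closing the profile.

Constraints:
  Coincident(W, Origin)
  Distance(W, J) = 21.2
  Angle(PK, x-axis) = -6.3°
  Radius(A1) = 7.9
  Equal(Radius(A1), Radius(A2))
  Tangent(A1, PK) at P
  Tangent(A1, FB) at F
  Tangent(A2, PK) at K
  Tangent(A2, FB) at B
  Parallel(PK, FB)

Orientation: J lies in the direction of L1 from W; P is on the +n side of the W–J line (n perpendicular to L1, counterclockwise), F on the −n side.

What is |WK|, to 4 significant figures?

22.62

The slot axis is L1's direction at -6.3°, so u = (cos -6.3°, sin -6.3°) = (0.9940, -0.1097) and n = (−sin -6.3°, cos -6.3°) = (0.1097, 0.9940). W is at the origin and J lies 21.2 along u from W, so J = 21.2·u = (21.07, -2.326). Tangency of A1 to both parallel lines with radius 7.9 puts P and F at W ± 7.9·n: P = (0.8669, 7.852), F = (-0.8669, -7.852). Equal radii place K and B the same way about J: K = J + 7.9·n = (21.94, 5.526), B = J − 7.9·n = (20.21, -10.18). Then |WK| = |K − W| = 22.62.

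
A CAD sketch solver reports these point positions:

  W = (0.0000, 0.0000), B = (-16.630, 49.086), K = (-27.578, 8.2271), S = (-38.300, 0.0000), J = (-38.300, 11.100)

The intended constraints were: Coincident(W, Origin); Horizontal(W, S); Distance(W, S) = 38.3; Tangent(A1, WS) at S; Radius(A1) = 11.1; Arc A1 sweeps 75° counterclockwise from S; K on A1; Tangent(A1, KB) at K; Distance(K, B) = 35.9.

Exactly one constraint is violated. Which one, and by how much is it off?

Distance(K, B) = 35.9 — off by 6.40.

W = (0.00, 0.00) ✓; W.y = 0.00, S.y = 0.00 ✓; |WS| = 38.30 ✓; ∠(JS, SW) = 90.00° ✓; |JS| = 11.10 ✓; bearing(J→K) − bearing(J→S) = 75.00° ✓; |JK| = 11.10 ✓; ∠(JK, KB) = 90.00° ✓; |KB| = 42.30 ✗.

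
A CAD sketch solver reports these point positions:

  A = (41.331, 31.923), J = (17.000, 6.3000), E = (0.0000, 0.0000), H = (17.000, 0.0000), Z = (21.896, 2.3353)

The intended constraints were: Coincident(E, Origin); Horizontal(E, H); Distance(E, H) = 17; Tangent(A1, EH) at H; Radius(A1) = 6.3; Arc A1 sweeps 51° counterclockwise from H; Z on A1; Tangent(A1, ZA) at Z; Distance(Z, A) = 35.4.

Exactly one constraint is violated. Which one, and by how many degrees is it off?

Tangent(A1, ZA) at Z — off by 5.70°.

E = (0.00, 0.00) ✓; E.y = 0.00, H.y = 0.00 ✓; |EH| = 17.00 ✓; ∠(JH, HE) = 90.00° ✓; |JH| = 6.300 ✓; bearing(J→Z) − bearing(J→H) = 51.00° ✓; |JZ| = 6.300 ✓; ∠(JZ, ZA) = 84.30° ✗; |ZA| = 35.40 ✓.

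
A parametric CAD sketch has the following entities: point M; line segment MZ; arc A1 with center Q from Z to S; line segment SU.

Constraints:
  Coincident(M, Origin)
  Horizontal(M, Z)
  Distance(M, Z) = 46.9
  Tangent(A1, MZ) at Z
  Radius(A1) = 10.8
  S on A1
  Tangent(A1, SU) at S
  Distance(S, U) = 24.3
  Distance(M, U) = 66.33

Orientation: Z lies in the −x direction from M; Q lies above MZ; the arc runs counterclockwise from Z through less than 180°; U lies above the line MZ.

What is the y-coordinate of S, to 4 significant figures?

18.24

M is at the origin; M and Z share the same y with |MZ| = 46.9 and Z on the −x side, so Z = (-46.90, 0.000). A1 meets MZ tangentially, so QZ is at right angles to MZ, so Q = Z + (0, 10.8) = (-46.90, 10.80). Since QS ⟂ SU (tangency), |QU| = √(10.8² + 24.3²) = 26.59 regardless of where S sits on A1. So U lies on both circle(M, 66.33) and circle(Q, 26.59); the above-MZ intersection is U = (-55.80, 35.86). S is the foot of the tangent from U: S = (-39.07, 18.24).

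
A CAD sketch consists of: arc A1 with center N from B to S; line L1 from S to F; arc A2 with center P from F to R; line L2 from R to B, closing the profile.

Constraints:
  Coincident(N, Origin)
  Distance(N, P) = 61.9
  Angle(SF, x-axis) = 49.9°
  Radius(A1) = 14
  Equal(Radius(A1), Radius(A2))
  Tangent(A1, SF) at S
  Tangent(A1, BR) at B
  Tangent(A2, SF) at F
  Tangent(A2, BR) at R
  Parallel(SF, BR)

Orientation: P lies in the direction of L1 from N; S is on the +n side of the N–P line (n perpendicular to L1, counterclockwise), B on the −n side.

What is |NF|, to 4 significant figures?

63.46

The slot axis is L1's direction at 49.9°, so u = (cos 49.9°, sin 49.9°) = (0.6441, 0.7649) and n = (−sin 49.9°, cos 49.9°) = (-0.7649, 0.6441). N is at the origin and P lies 61.9 along u from N, so P = 61.9·u = (39.87, 47.35). Tangency of A1 to both parallel lines with radius 14.0 puts S and B at N ± 14.0·n: S = (-10.71, 9.018), B = (10.71, -9.018). Equal radii place F and R the same way about P: F = P + 14.0·n = (29.16, 56.37), R = P − 14.0·n = (50.58, 38.33). Then |NF| = |F − N| = 63.46.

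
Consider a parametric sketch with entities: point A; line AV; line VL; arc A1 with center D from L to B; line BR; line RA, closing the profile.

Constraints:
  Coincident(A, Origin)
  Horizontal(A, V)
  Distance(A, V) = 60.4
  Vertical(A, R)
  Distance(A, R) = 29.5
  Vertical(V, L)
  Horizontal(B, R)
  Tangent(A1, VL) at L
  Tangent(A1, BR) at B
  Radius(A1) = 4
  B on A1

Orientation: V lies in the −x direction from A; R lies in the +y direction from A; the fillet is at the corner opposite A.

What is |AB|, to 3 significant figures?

63.6

A is at the origin; A and V share the same y with |AV| = 60.4 and V on the −x side, so V = (-60.4, 0.00). AR is vertical with |AR| = 29.5 and R on the +y side, so R = (0.00, 29.5). The virtual corner opposite A is at (-60.4, 29.5). Tangency of A1 to VL means the radius DL is perpendicular to VL and since A1 is tangent to BR there, DB ⟂ BR, with radius 4.0, so the center D sits 4.0 in from both sides at D = (-56.4, 25.5). That places the tangent points at L = (-60.4, 25.5) on VL and B = (-56.4, 29.5) on BR. Then |AB| = |B − A| = 63.6.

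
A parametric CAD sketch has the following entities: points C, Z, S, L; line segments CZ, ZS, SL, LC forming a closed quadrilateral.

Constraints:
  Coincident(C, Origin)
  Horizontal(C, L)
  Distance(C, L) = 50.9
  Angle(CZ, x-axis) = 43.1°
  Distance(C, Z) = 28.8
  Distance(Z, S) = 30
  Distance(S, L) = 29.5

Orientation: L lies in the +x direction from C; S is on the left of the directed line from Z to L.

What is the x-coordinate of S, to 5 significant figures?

49.389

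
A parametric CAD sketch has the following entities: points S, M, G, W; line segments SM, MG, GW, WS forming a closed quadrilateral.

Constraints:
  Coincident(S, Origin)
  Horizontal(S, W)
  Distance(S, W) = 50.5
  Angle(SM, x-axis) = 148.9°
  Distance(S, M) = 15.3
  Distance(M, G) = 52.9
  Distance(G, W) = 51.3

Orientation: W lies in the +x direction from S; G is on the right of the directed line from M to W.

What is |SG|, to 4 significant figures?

39.86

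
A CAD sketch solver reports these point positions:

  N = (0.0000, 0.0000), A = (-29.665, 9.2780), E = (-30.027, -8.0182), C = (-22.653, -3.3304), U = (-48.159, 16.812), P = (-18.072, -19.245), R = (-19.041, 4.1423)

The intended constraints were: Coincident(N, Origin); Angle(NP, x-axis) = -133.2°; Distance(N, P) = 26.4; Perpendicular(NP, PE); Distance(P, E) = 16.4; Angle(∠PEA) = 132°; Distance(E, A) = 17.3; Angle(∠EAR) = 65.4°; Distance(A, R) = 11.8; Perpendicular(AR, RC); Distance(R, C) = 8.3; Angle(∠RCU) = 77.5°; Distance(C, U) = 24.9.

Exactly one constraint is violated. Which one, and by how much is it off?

Distance(C, U) = 24.9 — off by 7.60.

N = (0.00, 0.00) ✓; NP at -133.2° ✓; |NP| = 26.40 ✓; ∠(NP, PE) = 90.00° ✓; |PE| = 16.40 ✓; ∠PEA = 132.0° ✓; |EA| = 17.30 ✓; ∠EAR = 65.40° ✓; |AR| = 11.80 ✓; ∠(AR, RC) = 90.00° ✓; |RC| = 8.300 ✓; ∠RCU = 77.50° ✓; |CU| = 32.50 ✗.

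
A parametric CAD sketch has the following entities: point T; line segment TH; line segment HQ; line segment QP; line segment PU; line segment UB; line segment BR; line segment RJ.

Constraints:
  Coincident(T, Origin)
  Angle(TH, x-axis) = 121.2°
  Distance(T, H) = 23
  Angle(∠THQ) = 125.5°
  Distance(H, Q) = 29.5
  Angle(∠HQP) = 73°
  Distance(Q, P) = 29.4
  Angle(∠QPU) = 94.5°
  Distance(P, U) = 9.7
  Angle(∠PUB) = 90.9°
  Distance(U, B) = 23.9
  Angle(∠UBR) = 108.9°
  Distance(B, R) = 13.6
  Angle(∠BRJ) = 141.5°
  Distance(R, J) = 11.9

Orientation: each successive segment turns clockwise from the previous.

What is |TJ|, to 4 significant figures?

54.53

∠UBR = 108.9° gives BR at 74.00° from the x-axis; with |BR| = 13.6, R = (0.6494, 46.63). ∠BRJ = 141.5° gives RJ at 35.50° from the x-axis; with |RJ| = 11.9, J = (10.34, 53.54). Then |TJ| = |J − T| = 54.53.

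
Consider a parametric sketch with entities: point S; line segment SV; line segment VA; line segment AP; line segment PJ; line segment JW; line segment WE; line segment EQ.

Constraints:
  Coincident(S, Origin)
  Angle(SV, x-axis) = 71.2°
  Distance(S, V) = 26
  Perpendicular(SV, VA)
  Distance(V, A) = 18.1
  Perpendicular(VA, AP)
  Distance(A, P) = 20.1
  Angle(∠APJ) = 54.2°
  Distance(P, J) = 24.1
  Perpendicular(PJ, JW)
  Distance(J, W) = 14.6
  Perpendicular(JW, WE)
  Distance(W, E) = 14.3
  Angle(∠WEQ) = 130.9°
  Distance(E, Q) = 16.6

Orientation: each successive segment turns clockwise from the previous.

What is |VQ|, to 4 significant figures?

27.75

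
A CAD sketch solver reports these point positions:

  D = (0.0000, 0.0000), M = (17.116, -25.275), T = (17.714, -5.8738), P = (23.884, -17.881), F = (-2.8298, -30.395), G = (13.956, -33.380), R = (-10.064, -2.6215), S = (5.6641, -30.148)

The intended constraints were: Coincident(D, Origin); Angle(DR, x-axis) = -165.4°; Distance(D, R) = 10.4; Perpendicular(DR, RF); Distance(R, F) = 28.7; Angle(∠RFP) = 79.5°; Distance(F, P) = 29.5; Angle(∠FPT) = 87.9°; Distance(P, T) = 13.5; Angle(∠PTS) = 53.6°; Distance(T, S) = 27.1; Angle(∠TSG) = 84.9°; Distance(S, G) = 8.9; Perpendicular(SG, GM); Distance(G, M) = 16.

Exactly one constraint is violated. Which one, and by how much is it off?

Distance(G, M) = 16 — off by 7.30.

D = (0.00, 0.00) ✓; DR at -165.4° ✓; |DR| = 10.40 ✓; ∠(DR, RF) = 90.00° ✓; |RF| = 28.70 ✓; ∠RFP = 79.50° ✓; |FP| = 29.50 ✓; ∠FPT = 87.90° ✓; |PT| = 13.50 ✓; ∠PTS = 53.60° ✓; |TS| = 27.10 ✓; ∠TSG = 84.89° ✓; |SG| = 8.900 ✓; ∠(SG, GM) = 89.99° ✓; |GM| = 8.699 ✗.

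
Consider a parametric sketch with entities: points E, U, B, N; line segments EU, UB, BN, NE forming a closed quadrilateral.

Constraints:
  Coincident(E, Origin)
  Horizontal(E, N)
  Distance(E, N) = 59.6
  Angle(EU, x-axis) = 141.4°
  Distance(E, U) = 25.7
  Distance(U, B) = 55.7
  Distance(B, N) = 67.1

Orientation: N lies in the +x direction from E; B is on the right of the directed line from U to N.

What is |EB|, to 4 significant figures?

35.04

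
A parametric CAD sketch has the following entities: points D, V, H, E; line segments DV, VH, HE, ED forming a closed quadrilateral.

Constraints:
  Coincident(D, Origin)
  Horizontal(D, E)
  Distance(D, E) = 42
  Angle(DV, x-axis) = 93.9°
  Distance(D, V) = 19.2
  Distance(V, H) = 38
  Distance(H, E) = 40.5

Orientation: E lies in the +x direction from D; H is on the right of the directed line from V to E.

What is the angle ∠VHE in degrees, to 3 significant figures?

74.1°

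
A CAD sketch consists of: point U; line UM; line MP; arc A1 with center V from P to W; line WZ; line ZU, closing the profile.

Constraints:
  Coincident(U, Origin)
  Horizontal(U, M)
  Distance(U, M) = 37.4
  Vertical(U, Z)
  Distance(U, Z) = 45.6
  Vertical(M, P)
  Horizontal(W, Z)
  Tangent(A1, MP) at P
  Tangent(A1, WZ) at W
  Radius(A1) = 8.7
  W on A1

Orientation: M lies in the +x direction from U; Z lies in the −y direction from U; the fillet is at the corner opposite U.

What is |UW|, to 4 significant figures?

53.88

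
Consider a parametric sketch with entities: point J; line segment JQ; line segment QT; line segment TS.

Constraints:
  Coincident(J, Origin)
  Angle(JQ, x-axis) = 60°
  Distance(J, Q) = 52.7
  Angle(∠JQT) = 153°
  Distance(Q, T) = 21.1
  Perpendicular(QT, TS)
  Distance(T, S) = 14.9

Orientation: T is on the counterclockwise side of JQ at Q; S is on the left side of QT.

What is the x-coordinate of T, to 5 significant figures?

27.454

J is at the origin; JQ runs at 60.0° with length 52.7, so Q = 52.7·(cos 60.0°, sin 60.0°) = (26.350, 45.640). ∠JQT = 153.0°, so QT runs at 60.0° + (180° − 153.0°) = 87.000° from the x-axis; with |QT| = 21.1, T = Q + 21.1·(cos 87.000°, sin 87.000°) = (27.454, 66.711). So T.x = 27.454.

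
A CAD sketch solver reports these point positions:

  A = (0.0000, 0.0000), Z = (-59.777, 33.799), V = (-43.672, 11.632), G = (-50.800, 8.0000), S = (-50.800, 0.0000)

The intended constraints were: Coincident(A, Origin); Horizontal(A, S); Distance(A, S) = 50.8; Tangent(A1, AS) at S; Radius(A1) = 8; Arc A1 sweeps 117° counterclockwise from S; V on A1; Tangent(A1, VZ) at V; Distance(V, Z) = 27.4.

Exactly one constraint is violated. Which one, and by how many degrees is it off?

Tangent(A1, VZ) at V — off by 9.00°.

A = (0.00, 0.00) ✓; A.y = 0.00, S.y = 0.00 ✓; |AS| = 50.80 ✓; ∠(GS, SA) = 90.00° ✓; |GS| = 8.000 ✓; bearing(G→V) − bearing(G→S) = 117.0° ✓; |GV| = 8.000 ✓; ∠(GV, VZ) = 81.00° ✗; |VZ| = 27.40 ✓.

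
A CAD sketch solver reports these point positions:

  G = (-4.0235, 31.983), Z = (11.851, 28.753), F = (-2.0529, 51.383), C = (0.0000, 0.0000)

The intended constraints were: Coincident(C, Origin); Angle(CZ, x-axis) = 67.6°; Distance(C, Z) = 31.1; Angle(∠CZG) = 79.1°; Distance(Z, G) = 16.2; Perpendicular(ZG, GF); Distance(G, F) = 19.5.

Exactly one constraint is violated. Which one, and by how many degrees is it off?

Perpendicular(ZG, GF) — off by 5.70°.

C = (0.00, 0.00) ✓; CZ at 67.60° ✓; |CZ| = 31.10 ✓; ∠CZG = 79.10° ✓; |ZG| = 16.20 ✓; ∠(ZG, GF) = 84.30° ✗; |GF| = 19.50 ✓.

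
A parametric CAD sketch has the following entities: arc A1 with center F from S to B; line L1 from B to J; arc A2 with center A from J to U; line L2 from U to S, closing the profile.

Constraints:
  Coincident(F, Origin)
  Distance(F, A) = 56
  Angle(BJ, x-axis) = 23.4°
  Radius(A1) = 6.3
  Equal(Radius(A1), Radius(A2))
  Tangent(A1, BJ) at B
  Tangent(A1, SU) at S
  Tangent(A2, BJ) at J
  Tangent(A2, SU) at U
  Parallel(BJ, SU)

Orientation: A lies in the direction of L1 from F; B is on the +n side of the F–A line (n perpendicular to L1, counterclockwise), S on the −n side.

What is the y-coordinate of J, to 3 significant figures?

28.0

The slot axis is L1's direction at 23.4°, so u = (cos 23.4°, sin 23.4°) = (0.918, 0.397) and n = (−sin 23.4°, cos 23.4°) = (-0.397, 0.918). F is at the origin and A lies 56.0 along u from F, so A = 56.0·u = (51.4, 22.2). Tangency of A1 to both parallel lines with radius 6.3 puts B and S at F ± 6.3·n: B = (-2.50, 5.78), S = (2.50, -5.78). Equal radii place J and U the same way about A: J = A + 6.3·n = (48.9, 28.0), U = A − 6.3·n = (53.9, 16.5). So J.y = 28.0.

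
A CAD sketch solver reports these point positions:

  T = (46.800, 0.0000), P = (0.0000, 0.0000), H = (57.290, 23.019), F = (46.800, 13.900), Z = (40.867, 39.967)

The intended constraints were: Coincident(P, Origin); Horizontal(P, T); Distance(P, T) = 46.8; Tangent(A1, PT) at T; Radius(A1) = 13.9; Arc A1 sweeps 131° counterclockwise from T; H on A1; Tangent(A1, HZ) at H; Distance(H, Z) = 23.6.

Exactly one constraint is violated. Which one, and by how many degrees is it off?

Tangent(A1, HZ) at H — off by 3.10°.

P = (0.00, 0.00) ✓; P.y = 0.00, T.y = 0.00 ✓; |PT| = 46.80 ✓; ∠(FT, TP) = 90.00° ✓; |FT| = 13.90 ✓; bearing(F→H) − bearing(F→T) = 131.0° ✓; |FH| = 13.90 ✓; ∠(FH, HZ) = 86.90° ✗; |HZ| = 23.60 ✓.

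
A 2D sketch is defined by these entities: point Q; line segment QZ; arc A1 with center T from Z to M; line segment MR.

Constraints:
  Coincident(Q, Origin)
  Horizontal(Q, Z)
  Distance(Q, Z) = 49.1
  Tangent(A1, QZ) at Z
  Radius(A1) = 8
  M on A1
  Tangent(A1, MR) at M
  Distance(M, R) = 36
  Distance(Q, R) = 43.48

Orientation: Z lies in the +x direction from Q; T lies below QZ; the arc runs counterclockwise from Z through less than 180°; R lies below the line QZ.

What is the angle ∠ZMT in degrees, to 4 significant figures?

59.36°

Checks: |TZ| = 8.000 ✓; |TM| = 8.000 ✓; ∠(TM, MR) = 90.00° ✓; |MR| = 36.00 ✓; |QR| = 43.48 ✓.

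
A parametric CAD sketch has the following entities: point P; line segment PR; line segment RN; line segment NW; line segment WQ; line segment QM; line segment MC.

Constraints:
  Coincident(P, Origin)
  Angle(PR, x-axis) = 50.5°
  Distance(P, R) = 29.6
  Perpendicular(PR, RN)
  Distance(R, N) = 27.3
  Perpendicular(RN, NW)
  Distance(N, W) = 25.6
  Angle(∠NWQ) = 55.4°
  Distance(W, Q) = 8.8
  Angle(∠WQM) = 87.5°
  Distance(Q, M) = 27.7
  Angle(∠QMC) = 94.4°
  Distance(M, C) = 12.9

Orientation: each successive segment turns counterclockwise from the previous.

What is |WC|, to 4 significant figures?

28.60

P is at the origin; PR runs at 50.5° with length 29.6, so R = (18.83, 22.84). The perpendicularity gives RN at right angles to PR, so RN runs at 140.5°; with |RN| = 27.3, N = (-2.237, 40.21). RN ⟂ NW, so NW runs at -129.5°; with |NW| = 25.6, W = (-18.52, 20.45). ∠NWQ = 55.4° gives WQ at -4.900° from the x-axis; with |WQ| = 8.8, Q = (-9.753, 19.70). ∠WQM = 87.5° gives QM at 87.60° from the x-axis; with |QM| = 27.7, M = (-8.593, 47.38). ∠QMC = 94.4° gives MC at 173.2° from the x-axis; with |MC| = 12.9, C = (-21.40, 48.90). Then |WC| = |C − W| = 28.60.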